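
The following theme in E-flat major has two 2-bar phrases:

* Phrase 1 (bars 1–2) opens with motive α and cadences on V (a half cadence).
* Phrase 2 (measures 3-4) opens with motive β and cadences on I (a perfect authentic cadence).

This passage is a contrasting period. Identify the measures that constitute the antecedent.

measures 1–2

The antecedent is the phrase ending with the weaker cadence (half cadence, phrase 1) and the consequent the one ending more conclusively (perfect authentic cadence, phrase 2); the antecedent is measures 1–2.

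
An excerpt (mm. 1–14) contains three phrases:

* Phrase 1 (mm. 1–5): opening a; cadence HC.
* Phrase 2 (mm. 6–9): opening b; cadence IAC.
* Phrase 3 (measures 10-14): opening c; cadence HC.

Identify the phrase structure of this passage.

The final phrase closes with a half cadence, which is not stronger than the preceding imperfect authentic cadence; the 3 phrases lack an overall antecedent–consequent design and so form a phrase group.

phrase group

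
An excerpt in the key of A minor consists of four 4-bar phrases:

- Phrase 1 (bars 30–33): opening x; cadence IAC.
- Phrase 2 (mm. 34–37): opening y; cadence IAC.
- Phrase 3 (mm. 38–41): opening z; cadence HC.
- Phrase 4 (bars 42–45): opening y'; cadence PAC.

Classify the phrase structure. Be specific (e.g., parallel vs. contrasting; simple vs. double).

Four phrases in two halves: the first half (bars 30–37) ends with an imperfect authentic cadence, the second (mm. 38–45) with a perfect authentic cadence — a large antecedent–consequent pair, i.e. a double period.
Phrase 3 begins with different material from phrase 1, making it contrasting.

contrasting double period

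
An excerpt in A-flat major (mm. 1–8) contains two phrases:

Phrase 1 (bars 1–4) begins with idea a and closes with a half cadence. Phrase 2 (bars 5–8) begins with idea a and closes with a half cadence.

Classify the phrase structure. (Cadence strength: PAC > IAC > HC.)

repeated phrase

Both phrases have the same opening (a) and the same cadence (half cadence): the second is a restatement, not a consequent, so this is a repeated phrase rather than a period.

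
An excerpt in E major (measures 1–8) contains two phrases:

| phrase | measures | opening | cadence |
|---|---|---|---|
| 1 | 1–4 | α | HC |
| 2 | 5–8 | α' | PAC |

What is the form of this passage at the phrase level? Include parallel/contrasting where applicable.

Phrase 1 ends with a half cadence (weaker) and phrase 2 with a perfect authentic cadence (stronger): antecedent + consequent = a period.
The two phrases open with the same material (α / α'), so the period is parallel.

parallel period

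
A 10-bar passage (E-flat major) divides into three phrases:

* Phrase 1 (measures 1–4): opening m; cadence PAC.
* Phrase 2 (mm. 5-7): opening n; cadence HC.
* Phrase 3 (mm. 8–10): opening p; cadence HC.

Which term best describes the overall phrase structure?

The final phrase closes with a half cadence, which is not stronger than the preceding half cadence; the 3 phrases lack an overall antecedent–consequent design and so form a phrase group.

phrase group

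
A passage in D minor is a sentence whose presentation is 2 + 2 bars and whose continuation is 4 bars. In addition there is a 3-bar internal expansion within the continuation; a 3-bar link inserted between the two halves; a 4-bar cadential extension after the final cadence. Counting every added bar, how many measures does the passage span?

18 measures

Basic sentence: 2 + 2 + 4 = 8 bars.
8 (basic form) + 3 (internal expansion) + 3 (link) + 4 (cadential extension) = 18.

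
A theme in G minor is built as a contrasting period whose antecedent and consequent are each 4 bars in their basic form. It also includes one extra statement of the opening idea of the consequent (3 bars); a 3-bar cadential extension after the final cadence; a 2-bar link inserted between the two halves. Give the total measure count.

Basic contrasting period: 4 + 4 = 8 bars.
8 (basic form) + 3 (extra statement) + 3 (cadential extension) + 2 (link) = 16.

16 measures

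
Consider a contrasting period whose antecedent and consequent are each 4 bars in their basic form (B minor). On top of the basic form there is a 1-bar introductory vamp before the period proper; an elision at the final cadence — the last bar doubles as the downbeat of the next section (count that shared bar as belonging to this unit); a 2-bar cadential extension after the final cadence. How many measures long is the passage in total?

11 measures

Basic contrasting period: 4 + 4 = 8 bars.
8 (basic form) + 1 (introduction) + 2 (cadential extension) = 11.
The elision shares a bar with the next section but does not change this unit's count.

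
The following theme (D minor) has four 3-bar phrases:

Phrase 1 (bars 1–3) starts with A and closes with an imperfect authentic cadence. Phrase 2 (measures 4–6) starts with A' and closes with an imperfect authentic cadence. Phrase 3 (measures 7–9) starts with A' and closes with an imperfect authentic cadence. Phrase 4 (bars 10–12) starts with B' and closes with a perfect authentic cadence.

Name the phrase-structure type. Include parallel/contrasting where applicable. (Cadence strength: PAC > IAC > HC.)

Four phrases in two halves: the first half (mm. 1–6) ends with an imperfect authentic cadence, the second (measures 7–12) with a perfect authentic cadence — a large antecedent–consequent pair, i.e. a double period.
Phrase 3 begins with the same material as phrase 1, making it parallel.

parallel double period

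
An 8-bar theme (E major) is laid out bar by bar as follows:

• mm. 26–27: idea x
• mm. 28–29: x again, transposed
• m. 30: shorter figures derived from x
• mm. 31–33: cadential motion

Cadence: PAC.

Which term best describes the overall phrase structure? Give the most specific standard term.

sentence

Basic idea (measures 26–27) + its repetition (measures 28-29) form the presentation; fragmentation and cadence (measures 30–33) form the continuation — the 8-bar whole is a sentence.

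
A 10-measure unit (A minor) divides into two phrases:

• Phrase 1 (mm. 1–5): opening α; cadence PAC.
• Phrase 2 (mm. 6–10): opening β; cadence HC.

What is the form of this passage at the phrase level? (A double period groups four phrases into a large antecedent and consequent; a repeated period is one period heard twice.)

phrase group

The second phrase closes with a half cadence, which is not stronger than the first phrase's perfect authentic cadence; without a weak→strong cadential pair there is no antecedent–consequent relationship, so this is a phrase group rather than a period.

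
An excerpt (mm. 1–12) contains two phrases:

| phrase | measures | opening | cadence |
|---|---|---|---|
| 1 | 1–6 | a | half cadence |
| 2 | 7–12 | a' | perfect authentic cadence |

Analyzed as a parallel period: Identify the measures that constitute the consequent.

measures 7–12

The antecedent is the phrase ending with the weaker cadence (half cadence, phrase 1) and the consequent the one ending more conclusively (perfect authentic cadence, phrase 2); the consequent is measures 7–12.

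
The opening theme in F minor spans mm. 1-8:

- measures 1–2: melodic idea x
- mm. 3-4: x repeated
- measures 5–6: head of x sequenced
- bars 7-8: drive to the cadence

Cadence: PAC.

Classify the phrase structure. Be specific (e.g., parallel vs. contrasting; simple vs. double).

sentence

Basic idea (mm. 1-2) + its repetition (mm. 3–4) form the presentation; fragmentation and cadence (measures 5–8) form the continuation — the 8-bar whole is a sentence.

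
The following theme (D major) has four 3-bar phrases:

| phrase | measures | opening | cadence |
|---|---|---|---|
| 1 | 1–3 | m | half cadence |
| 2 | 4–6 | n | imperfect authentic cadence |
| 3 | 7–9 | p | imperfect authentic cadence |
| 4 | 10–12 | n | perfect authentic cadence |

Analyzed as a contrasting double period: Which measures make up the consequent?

measures 7–12

In a double period the four phrases pair into a large antecedent (phrases 1–2, ending imperfect authentic cadence) and a large consequent (phrases 3–4, ending perfect authentic cadence). The consequent spans mm. 7-12.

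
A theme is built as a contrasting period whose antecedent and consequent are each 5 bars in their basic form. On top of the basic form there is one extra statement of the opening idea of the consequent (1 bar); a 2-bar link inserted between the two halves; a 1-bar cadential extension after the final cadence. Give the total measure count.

Basic contrasting period: 5 + 5 = 10 bars.
10 (basic form) + 1 (extra statement) + 2 (link) + 1 (cadential extension) = 14.

14 measures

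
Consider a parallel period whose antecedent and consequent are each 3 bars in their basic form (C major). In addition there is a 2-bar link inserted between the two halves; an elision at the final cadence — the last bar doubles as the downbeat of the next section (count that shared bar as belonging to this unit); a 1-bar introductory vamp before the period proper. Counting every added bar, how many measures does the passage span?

9 measures

Basic parallel period: 3 + 3 = 6 bars.
6 (basic form) + 2 (link) + 1 (introduction) = 9.
The elision shares a bar with the next section but does not change this unit's count.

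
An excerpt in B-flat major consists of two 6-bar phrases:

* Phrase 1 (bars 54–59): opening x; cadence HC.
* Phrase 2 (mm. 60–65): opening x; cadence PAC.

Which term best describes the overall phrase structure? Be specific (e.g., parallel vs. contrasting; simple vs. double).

Phrase 1 ends with a half cadence (weaker) and phrase 2 with a perfect authentic cadence (stronger): antecedent + consequent = a period.
The two phrases open with the same material (x / x), so the period is parallel.

parallel period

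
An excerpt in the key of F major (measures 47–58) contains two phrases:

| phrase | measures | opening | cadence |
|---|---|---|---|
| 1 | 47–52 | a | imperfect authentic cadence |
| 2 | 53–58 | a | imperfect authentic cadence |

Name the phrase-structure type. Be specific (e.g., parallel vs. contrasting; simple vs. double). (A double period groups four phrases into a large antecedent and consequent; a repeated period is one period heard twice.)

repeated phrase

Both phrases have the same opening (a) and the same cadence (imperfect authentic cadence): the second is a restatement, not a consequent, so this is a repeated phrase rather than a period.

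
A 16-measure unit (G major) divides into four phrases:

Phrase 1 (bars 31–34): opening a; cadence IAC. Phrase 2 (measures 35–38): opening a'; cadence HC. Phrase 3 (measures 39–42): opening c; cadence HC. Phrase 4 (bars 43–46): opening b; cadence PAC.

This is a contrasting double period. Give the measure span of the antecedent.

measures 31–38

In a double period the first pair of phrases (ending half cadence) is the large antecedent and the second pair (ending perfect authentic cadence) is the large consequent; the antecedent is measures 31–38.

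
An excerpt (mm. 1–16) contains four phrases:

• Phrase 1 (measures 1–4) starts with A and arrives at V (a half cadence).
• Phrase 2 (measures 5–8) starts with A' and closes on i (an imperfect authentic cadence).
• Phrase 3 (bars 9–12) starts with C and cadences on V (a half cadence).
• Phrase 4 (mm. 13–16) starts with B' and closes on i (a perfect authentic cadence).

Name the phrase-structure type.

Four phrases in two halves: the first half (measures 1–8) ends with an imperfect authentic cadence, the second (mm. 9–16) with a perfect authentic cadence — a large antecedent–consequent pair, i.e. a double period.
Phrase 3 begins with different material from phrase 1, making it contrasting.

contrasting double period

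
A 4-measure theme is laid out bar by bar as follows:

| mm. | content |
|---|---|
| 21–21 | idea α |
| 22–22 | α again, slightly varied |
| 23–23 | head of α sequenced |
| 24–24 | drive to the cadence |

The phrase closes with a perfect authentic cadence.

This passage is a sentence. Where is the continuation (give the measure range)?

measures 23–24

After the presentation (mm. 21–22), the continuation covers the fragmentation through the cadence: mm. 23–24.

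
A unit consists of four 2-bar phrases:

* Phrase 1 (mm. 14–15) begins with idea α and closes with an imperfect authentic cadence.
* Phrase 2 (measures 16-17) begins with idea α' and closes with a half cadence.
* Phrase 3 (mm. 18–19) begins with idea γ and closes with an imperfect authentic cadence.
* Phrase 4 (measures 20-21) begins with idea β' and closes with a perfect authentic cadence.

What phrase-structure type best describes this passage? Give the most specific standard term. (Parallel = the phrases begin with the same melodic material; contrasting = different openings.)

contrasting double period

Four phrases in two halves: the first half (mm. 14–17) ends with a half cadence, the second (bars 18-21) with a perfect authentic cadence — a large antecedent–consequent pair, i.e. a double period.
Phrase 3 begins with different material from phrase 1, making it contrasting.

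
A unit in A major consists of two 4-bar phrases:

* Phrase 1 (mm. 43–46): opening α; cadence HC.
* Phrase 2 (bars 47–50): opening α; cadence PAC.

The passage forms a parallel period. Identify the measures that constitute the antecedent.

measures 43–46

The antecedent is the phrase ending with the weaker cadence (half cadence, phrase 1) and the consequent the one ending more conclusively (perfect authentic cadence, phrase 2); the antecedent is mm. 43–46.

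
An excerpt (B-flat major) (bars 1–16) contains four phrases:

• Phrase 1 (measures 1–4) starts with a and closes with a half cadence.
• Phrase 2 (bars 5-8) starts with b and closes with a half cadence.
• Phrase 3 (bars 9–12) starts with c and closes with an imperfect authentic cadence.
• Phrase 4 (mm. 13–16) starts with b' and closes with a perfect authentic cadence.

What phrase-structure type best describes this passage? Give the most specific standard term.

contrasting double period

Four phrases in two halves: the first half (mm. 1–8) ends with a half cadence, the second (bars 9-16) with a perfect authentic cadence — a large antecedent–consequent pair, i.e. a double period.
Phrase 3 begins with different material from phrase 1, making it contrasting.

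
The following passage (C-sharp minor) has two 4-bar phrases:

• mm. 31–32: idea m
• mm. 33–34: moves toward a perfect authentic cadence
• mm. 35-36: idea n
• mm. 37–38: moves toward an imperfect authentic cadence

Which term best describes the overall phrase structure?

phrase group

The second phrase closes with an imperfect authentic cadence, which is not stronger than the first phrase's perfect authentic cadence; without a weak→strong cadential pair there is no antecedent–consequent relationship, so this is a phrase group rather than a period.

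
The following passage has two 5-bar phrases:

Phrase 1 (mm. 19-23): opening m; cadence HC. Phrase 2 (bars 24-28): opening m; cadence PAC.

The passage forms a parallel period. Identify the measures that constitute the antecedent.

measures 19–23

The antecedent is the phrase ending with the weaker cadence (half cadence, phrase 1) and the consequent the one ending more conclusively (perfect authentic cadence, phrase 2); the antecedent is bars 19–23.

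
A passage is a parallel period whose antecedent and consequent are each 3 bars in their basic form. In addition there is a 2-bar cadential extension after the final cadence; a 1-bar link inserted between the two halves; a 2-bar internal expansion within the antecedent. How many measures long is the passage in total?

11 measures

Basic parallel period: 3 + 3 = 6 bars.
6 (basic form) + 2 (cadential extension) + 1 (link) + 2 (internal expansion) = 11.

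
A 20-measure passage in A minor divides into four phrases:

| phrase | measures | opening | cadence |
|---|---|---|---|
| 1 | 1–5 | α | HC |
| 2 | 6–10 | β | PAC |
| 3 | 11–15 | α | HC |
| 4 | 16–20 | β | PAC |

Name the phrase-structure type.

The cadence pattern HC–PAC–HC–PAC is weak–strong twice, and phrases 3–4 restate phrases 1–2: a period heard twice, not a double period (which would end weakly at phrase 2).

repeated period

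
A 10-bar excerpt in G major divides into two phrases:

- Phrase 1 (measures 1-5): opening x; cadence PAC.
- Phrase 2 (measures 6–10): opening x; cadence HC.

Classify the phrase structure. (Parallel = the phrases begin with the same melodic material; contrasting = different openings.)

The second phrase closes with a half cadence, which is not stronger than the first phrase's perfect authentic cadence; without a weak→strong cadential pair there is no antecedent–consequent relationship, so this is a phrase group rather than a period.

phrase group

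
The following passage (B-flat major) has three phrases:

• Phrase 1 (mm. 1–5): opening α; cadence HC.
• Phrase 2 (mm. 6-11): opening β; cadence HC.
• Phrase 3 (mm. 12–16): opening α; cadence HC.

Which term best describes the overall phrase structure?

phrase group

The final phrase closes with a half cadence, which is not stronger than the preceding half cadence; the 3 phrases lack an overall antecedent–consequent design and so form a phrase group.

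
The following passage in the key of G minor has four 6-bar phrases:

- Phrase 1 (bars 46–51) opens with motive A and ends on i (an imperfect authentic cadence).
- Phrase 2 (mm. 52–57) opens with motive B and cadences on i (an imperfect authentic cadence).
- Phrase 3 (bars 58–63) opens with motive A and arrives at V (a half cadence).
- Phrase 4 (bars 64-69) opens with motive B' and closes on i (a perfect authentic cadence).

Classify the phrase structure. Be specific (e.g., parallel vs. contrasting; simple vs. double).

parallel double period

Four phrases in two halves: the first half (mm. 46–57) ends with an imperfect authentic cadence, the second (mm. 58-69) with a perfect authentic cadence — a large antecedent–consequent pair, i.e. a double period.
Phrase 3 begins with the same material as phrase 1, making it parallel.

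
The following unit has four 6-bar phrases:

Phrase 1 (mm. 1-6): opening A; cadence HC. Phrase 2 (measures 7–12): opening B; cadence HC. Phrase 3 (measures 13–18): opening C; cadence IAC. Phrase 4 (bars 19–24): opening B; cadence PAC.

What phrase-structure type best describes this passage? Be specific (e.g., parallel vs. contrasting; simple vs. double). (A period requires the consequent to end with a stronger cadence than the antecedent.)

contrasting double period

Four phrases in two halves: the first half (mm. 1-12) ends with a half cadence, the second (mm. 13–24) with a perfect authentic cadence — a large antecedent–consequent pair, i.e. a double period.
Phrase 3 begins with different material from phrase 1, making it contrasting.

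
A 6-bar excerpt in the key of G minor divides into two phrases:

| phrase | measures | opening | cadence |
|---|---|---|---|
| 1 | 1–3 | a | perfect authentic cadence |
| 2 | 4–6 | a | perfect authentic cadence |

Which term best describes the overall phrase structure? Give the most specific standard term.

repeated phrase

Both phrases have the same opening (a) and the same cadence (perfect authentic cadence): the second is a restatement, not a consequent, so this is a repeated phrase rather than a period.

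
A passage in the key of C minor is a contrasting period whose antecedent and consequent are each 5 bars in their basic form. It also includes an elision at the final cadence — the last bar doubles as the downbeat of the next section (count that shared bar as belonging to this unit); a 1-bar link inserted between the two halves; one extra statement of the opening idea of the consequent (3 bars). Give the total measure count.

Basic contrasting period: 5 + 5 = 10 bars.
10 (basic form) + 1 (link) + 3 (extra statement) = 14.
The elision shares a bar with the next section but does not change this unit's count.

14 measures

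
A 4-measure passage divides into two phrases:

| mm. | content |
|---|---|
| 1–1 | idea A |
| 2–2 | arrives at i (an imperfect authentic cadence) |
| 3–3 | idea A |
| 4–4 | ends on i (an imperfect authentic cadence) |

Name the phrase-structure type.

repeated phrase

Both phrases have the same opening (A) and the same cadence (imperfect authentic cadence): the second is a restatement, not a consequent, so this is a repeated phrase rather than a period.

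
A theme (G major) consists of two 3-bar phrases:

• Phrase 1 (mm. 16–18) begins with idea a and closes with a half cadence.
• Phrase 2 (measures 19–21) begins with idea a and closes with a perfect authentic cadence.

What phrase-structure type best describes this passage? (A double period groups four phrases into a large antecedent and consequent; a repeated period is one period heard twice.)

Phrase 1 ends with a half cadence (weaker) and phrase 2 with a perfect authentic cadence (stronger): antecedent + consequent = a period.
The two phrases open with the same material (a / a), so the period is parallel.

parallel period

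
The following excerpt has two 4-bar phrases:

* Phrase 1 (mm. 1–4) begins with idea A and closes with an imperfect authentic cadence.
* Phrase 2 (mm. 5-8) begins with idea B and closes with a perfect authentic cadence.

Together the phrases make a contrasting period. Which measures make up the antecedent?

The phrase ending with the weaker cadence (imperfect authentic cadence) is the antecedent; the one ending more conclusively (perfect authentic cadence) is the consequent. The antecedent is measures 1–4.

measures 1–4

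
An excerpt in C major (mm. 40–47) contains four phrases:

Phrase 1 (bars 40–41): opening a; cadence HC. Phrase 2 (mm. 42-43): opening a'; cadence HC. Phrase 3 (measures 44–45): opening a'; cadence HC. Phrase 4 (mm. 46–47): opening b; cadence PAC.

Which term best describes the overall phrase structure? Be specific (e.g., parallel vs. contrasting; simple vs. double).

parallel double period

Four phrases in two halves: the first half (mm. 40–43) ends with a half cadence, the second (bars 44–47) with a perfect authentic cadence — a large antecedent–consequent pair, i.e. a double period.
Phrase 3 begins with the same material as phrase 1, making it parallel.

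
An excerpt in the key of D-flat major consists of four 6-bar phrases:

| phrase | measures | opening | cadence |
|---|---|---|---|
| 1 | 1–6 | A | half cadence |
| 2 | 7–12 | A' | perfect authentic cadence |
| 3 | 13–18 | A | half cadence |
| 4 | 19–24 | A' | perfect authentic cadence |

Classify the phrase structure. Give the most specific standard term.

repeated period

The cadence pattern HC–PAC–HC–PAC is weak–strong twice, and phrases 3–4 restate phrases 1–2: a period heard twice, not a double period (which would end weakly at phrase 2).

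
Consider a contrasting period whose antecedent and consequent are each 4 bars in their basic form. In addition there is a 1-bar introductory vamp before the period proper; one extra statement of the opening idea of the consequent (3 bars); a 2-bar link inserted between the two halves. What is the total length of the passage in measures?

Basic contrasting period: 4 + 4 = 8 bars.
8 (basic form) + 1 (introduction) + 3 (extra statement) + 2 (link) = 14.

14 measures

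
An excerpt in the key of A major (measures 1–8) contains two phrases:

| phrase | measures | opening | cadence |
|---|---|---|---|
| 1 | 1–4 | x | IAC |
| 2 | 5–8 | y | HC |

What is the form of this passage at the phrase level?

The second phrase closes with a half cadence, which is not stronger than the first phrase's imperfect authentic cadence; without a weak→strong cadential pair there is no antecedent–consequent relationship, so this is a phrase group rather than a period.

phrase group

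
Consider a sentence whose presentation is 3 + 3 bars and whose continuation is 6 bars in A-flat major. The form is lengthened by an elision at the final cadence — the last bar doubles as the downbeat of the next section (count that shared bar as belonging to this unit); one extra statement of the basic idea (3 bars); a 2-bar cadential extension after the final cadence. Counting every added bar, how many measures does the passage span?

17 measures

Basic sentence: 3 + 3 + 6 = 12 bars.
12 (basic form) + 3 (extra statement) + 2 (cadential extension) = 17.
The elision shares a bar with the next section but does not change this unit's count.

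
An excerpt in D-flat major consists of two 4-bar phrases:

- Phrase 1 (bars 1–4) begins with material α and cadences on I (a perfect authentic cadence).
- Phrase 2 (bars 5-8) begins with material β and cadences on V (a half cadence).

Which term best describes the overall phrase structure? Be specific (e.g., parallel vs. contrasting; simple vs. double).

phrase group

The second phrase closes with a half cadence, which is not stronger than the first phrase's perfect authentic cadence; without a weak→strong cadential pair there is no antecedent–consequent relationship, so this is a phrase group rather than a period.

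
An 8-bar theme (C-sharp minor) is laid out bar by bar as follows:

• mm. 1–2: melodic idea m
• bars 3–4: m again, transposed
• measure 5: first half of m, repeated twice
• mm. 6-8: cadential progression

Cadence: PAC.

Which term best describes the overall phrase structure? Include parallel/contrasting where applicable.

Basic idea (bars 1-2) + its repetition (measures 3–4) form the presentation; fragmentation and cadence (mm. 5–8) form the continuation — the 8-bar whole is a sentence.

sentence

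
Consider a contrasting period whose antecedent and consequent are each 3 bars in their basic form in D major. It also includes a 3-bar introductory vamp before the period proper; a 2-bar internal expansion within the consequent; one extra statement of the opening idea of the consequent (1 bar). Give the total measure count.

Basic contrasting period: 3 + 3 = 6 bars.
6 (basic form) + 3 (introduction) + 2 (internal expansion) + 1 (extra statement) = 12.

12 measures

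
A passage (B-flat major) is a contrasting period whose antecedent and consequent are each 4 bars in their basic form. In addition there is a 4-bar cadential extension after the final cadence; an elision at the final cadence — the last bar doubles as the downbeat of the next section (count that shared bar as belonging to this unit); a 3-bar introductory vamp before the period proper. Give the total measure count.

15 measures

Basic contrasting period: 4 + 4 = 8 bars.
8 (basic form) + 4 (cadential extension) + 3 (introduction) = 15.
The elision shares a bar with the next section but does not change this unit's count.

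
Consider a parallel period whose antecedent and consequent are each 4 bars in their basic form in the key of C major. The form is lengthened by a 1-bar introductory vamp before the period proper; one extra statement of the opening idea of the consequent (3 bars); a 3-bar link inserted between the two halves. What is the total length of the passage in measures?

Basic parallel period: 4 + 4 = 8 bars.
8 (basic form) + 1 (introduction) + 3 (extra statement) + 3 (link) = 15.

15 measures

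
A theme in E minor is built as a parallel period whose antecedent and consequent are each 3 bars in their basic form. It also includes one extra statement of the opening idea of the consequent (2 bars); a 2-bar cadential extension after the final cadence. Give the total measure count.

Basic parallel period: 3 + 3 = 6 bars.
6 (basic form) + 2 (extra statement) + 2 (cadential extension) = 10.

10 measures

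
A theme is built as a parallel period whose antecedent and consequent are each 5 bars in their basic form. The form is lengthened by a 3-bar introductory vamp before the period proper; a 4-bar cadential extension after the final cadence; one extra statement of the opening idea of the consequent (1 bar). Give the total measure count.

18 measures

Basic parallel period: 5 + 5 = 10 bars.
10 (basic form) + 3 (introduction) + 4 (cadential extension) + 1 (extra statement) = 18.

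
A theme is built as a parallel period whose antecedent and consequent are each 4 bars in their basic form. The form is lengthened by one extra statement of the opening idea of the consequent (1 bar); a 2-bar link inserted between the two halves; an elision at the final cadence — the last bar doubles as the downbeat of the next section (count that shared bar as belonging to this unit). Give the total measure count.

11 measures

Basic parallel period: 4 + 4 = 8 bars.
8 (basic form) + 1 (extra statement) + 2 (link) = 11.
The elision shares a bar with the next section but does not change this unit's count.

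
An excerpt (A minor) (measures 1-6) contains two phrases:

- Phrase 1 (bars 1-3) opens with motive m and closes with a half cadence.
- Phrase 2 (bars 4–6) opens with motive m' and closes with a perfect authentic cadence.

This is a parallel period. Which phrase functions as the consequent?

phrase 2

The phrase ending with the weaker cadence (half cadence) is the antecedent; the one ending more conclusively (perfect authentic cadence) is the consequent. The consequent is phrase 2.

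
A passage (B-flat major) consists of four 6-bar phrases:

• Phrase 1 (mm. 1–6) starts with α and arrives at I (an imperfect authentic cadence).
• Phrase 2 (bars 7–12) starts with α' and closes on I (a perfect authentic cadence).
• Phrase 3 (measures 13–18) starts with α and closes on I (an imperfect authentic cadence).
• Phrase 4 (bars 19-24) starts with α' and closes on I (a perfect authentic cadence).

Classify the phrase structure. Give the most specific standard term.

repeated period

The cadence pattern IAC–PAC–IAC–PAC is weak–strong twice, and phrases 3–4 restate phrases 1–2: a period heard twice, not a double period (which would end weakly at phrase 2).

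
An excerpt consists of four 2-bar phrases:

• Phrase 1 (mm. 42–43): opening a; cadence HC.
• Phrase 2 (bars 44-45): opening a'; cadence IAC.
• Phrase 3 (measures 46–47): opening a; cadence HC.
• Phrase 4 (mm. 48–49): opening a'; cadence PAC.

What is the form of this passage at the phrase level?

parallel double period

Four phrases in two halves: the first half (mm. 42-45) ends with an imperfect authentic cadence, the second (mm. 46–49) with a perfect authentic cadence — a large antecedent–consequent pair, i.e. a double period.
Phrase 3 begins with the same material as phrase 1, making it parallel.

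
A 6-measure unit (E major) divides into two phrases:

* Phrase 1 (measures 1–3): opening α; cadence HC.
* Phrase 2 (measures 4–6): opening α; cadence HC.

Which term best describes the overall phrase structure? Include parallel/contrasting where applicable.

repeated phrase

Both phrases have the same opening (α) and the same cadence (half cadence): the second is a restatement, not a consequent, so this is a repeated phrase rather than a period.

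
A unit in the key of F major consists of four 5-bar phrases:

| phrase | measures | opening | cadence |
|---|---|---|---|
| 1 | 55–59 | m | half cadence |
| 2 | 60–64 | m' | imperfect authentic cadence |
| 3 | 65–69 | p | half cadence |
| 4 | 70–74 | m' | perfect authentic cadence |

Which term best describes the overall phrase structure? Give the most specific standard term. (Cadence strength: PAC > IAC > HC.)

contrasting double period

Four phrases in two halves: the first half (bars 55–64) ends with an imperfect authentic cadence, the second (bars 65–74) with a perfect authentic cadence — a large antecedent–consequent pair, i.e. a double period.
Phrase 3 begins with different material from phrase 1, making it contrasting.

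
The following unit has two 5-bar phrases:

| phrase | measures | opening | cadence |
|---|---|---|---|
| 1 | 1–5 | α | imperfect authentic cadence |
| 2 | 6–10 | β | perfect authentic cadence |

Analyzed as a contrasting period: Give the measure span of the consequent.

measures 6–10

The antecedent is the phrase ending with the weaker cadence (imperfect authentic cadence, phrase 1) and the consequent the one ending more conclusively (perfect authentic cadence, phrase 2); the consequent is mm. 6–10.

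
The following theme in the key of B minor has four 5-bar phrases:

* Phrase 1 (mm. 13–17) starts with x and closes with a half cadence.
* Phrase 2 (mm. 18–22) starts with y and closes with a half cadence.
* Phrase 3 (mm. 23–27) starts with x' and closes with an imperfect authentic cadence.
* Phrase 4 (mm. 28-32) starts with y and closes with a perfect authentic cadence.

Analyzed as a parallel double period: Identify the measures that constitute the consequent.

In a double period the four phrases pair into a large antecedent (phrases 1–2, ending half cadence) and a large consequent (phrases 3–4, ending perfect authentic cadence). The consequent spans measures 23–32.

measures 23–32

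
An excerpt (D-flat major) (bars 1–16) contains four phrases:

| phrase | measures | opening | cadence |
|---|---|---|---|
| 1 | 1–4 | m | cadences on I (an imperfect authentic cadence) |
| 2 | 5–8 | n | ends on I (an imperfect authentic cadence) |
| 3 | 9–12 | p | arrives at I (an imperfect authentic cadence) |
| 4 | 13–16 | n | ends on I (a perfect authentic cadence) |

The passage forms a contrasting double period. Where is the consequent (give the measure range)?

measures 9–16

In a double period the four phrases pair into a large antecedent (phrases 1–2, ending imperfect authentic cadence) and a large consequent (phrases 3–4, ending perfect authentic cadence). The consequent spans bars 9–16.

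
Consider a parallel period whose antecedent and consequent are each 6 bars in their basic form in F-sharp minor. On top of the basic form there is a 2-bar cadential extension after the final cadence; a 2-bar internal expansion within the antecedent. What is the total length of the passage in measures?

16 measures

Basic parallel period: 6 + 6 = 12 bars.
12 (basic form) + 2 (cadential extension) + 2 (internal expansion) = 16.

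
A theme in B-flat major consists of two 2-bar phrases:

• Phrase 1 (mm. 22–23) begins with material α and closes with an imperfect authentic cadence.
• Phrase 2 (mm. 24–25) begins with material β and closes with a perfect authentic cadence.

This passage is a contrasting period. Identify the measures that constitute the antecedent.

The antecedent is the phrase ending with the weaker cadence (imperfect authentic cadence, phrase 1) and the consequent the one ending more conclusively (perfect authentic cadence, phrase 2); the antecedent is measures 22–23.

measures 22–23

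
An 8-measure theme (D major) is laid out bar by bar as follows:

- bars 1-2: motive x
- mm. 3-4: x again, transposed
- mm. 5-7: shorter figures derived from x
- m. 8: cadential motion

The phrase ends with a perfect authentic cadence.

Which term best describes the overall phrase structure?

Basic idea (mm. 1–2) + its repetition (measures 3–4) form the presentation; fragmentation and cadence (mm. 5–8) form the continuation — the 8-bar whole is a sentence.

sentence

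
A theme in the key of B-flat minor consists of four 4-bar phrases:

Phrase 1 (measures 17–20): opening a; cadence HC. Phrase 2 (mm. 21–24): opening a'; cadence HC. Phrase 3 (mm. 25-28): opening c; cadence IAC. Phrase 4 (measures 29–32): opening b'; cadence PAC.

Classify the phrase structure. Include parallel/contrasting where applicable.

contrasting double period

Four phrases in two halves: the first half (measures 17-24) ends with a half cadence, the second (bars 25-32) with a perfect authentic cadence — a large antecedent–consequent pair, i.e. a double period.
Phrase 3 begins with different material from phrase 1, making it contrasting.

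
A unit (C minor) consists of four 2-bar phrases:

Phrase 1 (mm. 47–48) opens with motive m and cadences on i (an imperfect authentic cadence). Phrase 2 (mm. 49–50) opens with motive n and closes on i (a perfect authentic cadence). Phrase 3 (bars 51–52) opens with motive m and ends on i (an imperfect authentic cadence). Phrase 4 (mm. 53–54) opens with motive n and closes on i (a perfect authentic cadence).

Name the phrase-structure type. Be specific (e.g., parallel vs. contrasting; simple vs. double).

The cadence pattern IAC–PAC–IAC–PAC is weak–strong twice, and phrases 3–4 restate phrases 1–2: a period heard twice, not a double period (which would end weakly at phrase 2).

repeated period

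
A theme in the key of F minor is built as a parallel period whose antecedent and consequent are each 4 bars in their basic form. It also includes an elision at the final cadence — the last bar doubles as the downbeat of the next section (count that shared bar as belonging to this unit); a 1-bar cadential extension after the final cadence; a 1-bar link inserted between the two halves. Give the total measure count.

Basic parallel period: 4 + 4 = 8 bars.
8 (basic form) + 1 (cadential extension) + 1 (link) = 10.
The elision shares a bar with the next section but does not change this unit's count.

10 measures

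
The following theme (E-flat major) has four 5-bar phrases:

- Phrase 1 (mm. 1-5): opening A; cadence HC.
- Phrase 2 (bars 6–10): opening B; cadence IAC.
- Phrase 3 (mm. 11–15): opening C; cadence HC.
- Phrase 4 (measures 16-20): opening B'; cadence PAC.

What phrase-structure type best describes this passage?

contrasting double period

Four phrases in two halves: the first half (mm. 1–10) ends with an imperfect authentic cadence, the second (bars 11-20) with a perfect authentic cadence — a large antecedent–consequent pair, i.e. a double period.
Phrase 3 begins with different material from phrase 1, making it contrasting.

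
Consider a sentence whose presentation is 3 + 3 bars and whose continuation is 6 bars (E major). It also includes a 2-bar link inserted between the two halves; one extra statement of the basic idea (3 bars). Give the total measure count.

17 measures

Basic sentence: 3 + 3 + 6 = 12 bars.
12 (basic form) + 2 (link) + 3 (extra statement) = 17.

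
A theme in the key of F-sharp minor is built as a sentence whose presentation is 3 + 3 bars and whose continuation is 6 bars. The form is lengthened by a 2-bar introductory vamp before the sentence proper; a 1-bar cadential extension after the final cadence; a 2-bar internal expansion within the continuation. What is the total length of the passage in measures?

17 measures

Basic sentence: 3 + 3 + 6 = 12 bars.
12 (basic form) + 2 (introduction) + 1 (cadential extension) + 2 (internal expansion) = 17.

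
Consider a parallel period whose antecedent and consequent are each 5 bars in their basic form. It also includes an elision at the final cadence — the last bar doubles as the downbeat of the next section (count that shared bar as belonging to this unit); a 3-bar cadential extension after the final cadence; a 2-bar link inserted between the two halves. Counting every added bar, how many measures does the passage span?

15 measures

Basic parallel period: 5 + 5 = 10 bars.
10 (basic form) + 3 (cadential extension) + 2 (link) = 15.
The elision shares a bar with the next section but does not change this unit's count.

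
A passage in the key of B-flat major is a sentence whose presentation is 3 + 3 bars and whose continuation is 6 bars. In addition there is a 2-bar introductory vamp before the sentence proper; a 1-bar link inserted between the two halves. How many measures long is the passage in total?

Basic sentence: 3 + 3 + 6 = 12 bars.
12 (basic form) + 2 (introduction) + 1 (link) = 15.

15 measures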